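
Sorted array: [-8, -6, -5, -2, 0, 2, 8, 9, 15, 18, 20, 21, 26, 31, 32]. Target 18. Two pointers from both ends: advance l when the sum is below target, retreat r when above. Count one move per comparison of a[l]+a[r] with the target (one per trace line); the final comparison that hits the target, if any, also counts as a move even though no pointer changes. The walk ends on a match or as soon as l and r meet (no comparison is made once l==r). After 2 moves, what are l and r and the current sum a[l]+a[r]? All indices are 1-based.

[1,15] -8+32=24 >18 → r--
[1,14] -8+31=23 >18 → r--

l=1, r=13, sum=18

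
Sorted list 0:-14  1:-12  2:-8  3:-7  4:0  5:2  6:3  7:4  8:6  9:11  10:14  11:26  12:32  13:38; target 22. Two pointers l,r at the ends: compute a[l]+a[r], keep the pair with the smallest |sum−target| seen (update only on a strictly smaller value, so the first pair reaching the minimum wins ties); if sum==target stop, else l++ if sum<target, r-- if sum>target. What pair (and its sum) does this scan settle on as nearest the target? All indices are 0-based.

l=0 r=13: -14+38=24 d=2 *, r--
l=0 r=12: -14+32=18 d=4, l++
l=1 r=12: -12+32=20 d=2, l++
l=2 r=12: -8+32=24 d=2, r--
l=2 r=11: -8+26=18 d=4, l++
l=3 r=11: -7+26=19 d=3, l++
l=4 r=11: 0+26=26 d=4, r--
l=4 r=10: 0+14=14 d=8, l++
l=5 r=10: 2+14=16 d=6, l++
l=6 r=10: 3+14=17 d=5, l++
l=7 r=10: 4+14=18 d=4, l++
l=8 r=10: 6+14=20 d=2, l++
l=9 r=10: 11+14=25 d=3, r--

pair (-14, 38) with sum 24 (|Δ|=2)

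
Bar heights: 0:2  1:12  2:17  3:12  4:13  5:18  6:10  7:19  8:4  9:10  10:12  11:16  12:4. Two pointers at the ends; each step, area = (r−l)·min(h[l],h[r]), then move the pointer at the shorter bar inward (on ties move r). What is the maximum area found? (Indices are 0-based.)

[0,12] min(2,4)*12=24 best=24 * → l++
[1,12] min(12,4)*11=44 best=44 * → r--
[1,11] min(12,16)*10=120 best=120 * → l++
[2,11] min(17,16)*9=144 best=144 * → r--
[2,10] min(17,12)*8=96 best=144 → r--
[2,9] min(17,10)*7=70 best=144 → r--
[2,8] min(17,4)*6=24 best=144 → r--
[2,7] min(17,19)*5=85 best=144 → l++
[3,7] min(12,19)*4=48 best=144 → l++
[4,7] min(13,19)*3=39 best=144 → l++
[5,7] min(18,19)*2=36 best=144 → l++
[6,7] min(10,19)*1=10 best=144 → l++

max area = 144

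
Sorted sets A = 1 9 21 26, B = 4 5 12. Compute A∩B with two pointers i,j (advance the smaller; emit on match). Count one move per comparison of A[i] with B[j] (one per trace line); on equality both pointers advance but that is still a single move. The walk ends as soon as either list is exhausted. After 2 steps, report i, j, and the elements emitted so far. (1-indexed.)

i=2, j=2, emitted=[]

[i=1,j=1] 1<4 → i++
[i=2,j=1] 9>4 → j++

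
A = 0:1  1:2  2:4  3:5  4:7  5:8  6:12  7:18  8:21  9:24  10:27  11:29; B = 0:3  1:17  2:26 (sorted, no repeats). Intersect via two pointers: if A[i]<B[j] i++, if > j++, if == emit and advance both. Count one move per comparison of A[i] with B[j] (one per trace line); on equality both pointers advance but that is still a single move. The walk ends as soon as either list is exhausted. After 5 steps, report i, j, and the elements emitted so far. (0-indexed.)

[i=0,j=0] 1<3 → i++
[i=1,j=0] 2<3 → i++
[i=2,j=0] 4>3 → j++
[i=2,j=1] 4<17 → i++
[i=3,j=1] 5<17 → i++

i=4, j=1, emitted=[]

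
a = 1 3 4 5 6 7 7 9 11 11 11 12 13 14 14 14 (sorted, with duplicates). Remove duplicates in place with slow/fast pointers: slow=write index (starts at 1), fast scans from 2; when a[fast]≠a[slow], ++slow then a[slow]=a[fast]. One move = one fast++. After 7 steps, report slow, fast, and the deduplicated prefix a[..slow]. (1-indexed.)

(s=1,f=2) a[fast]=3≠a[slow]=1 write a[2]=3 → slow++,fast++
(s=2,f=3) a[fast]=4≠a[slow]=3 write a[3]=4 → slow++,fast++
(s=3,f=4) a[fast]=5≠a[slow]=4 write a[4]=5 → slow++,fast++
(s=4,f=5) a[fast]=6≠a[slow]=5 write a[5]=6 → slow++,fast++
(s=5,f=6) a[fast]=7≠a[slow]=6 write a[6]=7 → slow++,fast++
(s=6,f=7) a[fast]=7=a[slow] dup → fast++
(s=6,f=8) a[fast]=9≠a[slow]=7 write a[7]=9 → slow++,fast++

slow=7, fast=9, prefix=[1, 3, 4, 5, 6, 7, 9]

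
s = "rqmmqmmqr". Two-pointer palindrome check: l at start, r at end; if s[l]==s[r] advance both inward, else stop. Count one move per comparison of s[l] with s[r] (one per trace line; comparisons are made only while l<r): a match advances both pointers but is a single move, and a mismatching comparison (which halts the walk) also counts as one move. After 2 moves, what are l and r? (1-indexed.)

l=3, r=7

[1,9] 'r'=='r' → l++,r--
[2,8] 'q'=='q' → l++,r--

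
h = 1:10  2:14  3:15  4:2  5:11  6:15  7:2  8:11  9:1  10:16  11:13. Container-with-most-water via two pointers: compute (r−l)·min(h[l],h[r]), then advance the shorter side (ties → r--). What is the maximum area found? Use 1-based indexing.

[1,11] min(10,13)*10=100 best=100 * → l++
[2,11] min(14,13)*9=117 best=117 * → r--
[2,10] min(14,16)*8=112 best=117 → l++
[3,10] min(15,16)*7=105 best=117 → l++
[4,10] min(2,16)*6=12 best=117 → l++
[5,10] min(11,16)*5=55 best=117 → l++
[6,10] min(15,16)*4=60 best=117 → l++
[7,10] min(2,16)*3=6 best=117 → l++
[8,10] min(11,16)*2=22 best=117 → l++
[9,10] min(1,16)*1=1 best=117 → l++

max area = 117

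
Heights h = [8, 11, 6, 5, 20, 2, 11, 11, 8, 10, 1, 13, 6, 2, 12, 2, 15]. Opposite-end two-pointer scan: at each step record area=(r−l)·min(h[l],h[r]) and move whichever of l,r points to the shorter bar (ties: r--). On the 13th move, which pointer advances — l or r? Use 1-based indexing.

l=1 r=17: min(8,15)*16=128 best=128 *, l++
l=2 r=17: min(11,15)*15=165 best=165 *, l++
l=3 r=17: min(6,15)*14=84 best=165, l++
l=4 r=17: min(5,15)*13=65 best=165, l++
l=5 r=17: min(20,15)*12=180 best=180 *, r--
l=5 r=16: min(20,2)*11=22 best=180, r--
l=5 r=15: min(20,12)*10=120 best=180, r--
l=5 r=14: min(20,2)*9=18 best=180, r--
l=5 r=13: min(20,6)*8=48 best=180, r--
l=5 r=12: min(20,13)*7=91 best=180, r--
l=5 r=11: min(20,1)*6=6 best=180, r--
l=5 r=10: min(20,10)*5=50 best=180, r--
l=5 r=9: min(20,8)*4=32 best=180, r--

r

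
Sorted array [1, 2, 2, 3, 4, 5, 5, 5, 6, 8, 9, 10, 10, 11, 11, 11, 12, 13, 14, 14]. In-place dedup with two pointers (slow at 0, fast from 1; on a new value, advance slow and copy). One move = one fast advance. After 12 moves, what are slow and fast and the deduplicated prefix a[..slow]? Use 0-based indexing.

slow=0 fast=1: a[fast]=2≠a[slow]=1 write a[1]=2, slow++,fast++
slow=1 fast=2: a[fast]=2=a[slow] dup, fast++
slow=1 fast=3: a[fast]=3≠a[slow]=2 write a[2]=3, slow++,fast++
slow=2 fast=4: a[fast]=4≠a[slow]=3 write a[3]=4, slow++,fast++
slow=3 fast=5: a[fast]=5≠a[slow]=4 write a[4]=5, slow++,fast++
slow=4 fast=6: a[fast]=5=a[slow] dup, fast++
slow=4 fast=7: a[fast]=5=a[slow] dup, fast++
slow=4 fast=8: a[fast]=6≠a[slow]=5 write a[5]=6, slow++,fast++
slow=5 fast=9: a[fast]=8≠a[slow]=6 write a[6]=8, slow++,fast++
slow=6 fast=10: a[fast]=9≠a[slow]=8 write a[7]=9, slow++,fast++
slow=7 fast=11: a[fast]=10≠a[slow]=9 write a[8]=10, slow++,fast++
slow=8 fast=12: a[fast]=10=a[slow] dup, fast++

slow=8, fast=13, prefix=[1, 2, 3, 4, 5, 6, 8, 9, 10]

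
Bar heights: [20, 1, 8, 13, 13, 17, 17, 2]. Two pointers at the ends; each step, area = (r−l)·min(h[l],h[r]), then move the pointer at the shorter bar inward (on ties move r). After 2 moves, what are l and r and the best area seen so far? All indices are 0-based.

[0,7] min(20,2)*7=14 best=14 * → r--
[0,6] min(20,17)*6=102 best=102 * → r--

l=0, r=5, best area=102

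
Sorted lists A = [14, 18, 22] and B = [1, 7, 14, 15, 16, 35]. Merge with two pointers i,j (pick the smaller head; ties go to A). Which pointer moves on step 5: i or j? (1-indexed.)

[i=1,j=1] A[i]=14>B[j]=1 take 1 → j++
[i=1,j=2] A[i]=14>B[j]=7 take 7 → j++
[i=1,j=3] A[i]=14<=B[j]=14 take 14 → i++
[i=2,j=3] A[i]=18>B[j]=14 take 14 → j++
[i=2,j=4] A[i]=18>B[j]=15 take 15 → j++

j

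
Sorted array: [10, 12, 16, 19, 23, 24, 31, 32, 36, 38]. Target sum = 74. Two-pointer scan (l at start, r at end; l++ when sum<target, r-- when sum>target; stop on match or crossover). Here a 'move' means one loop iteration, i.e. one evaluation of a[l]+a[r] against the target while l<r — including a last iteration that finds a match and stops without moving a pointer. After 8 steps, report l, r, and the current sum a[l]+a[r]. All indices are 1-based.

l=9, r=10, sum=74

[1,10] 10+38=48 <74 → l++
[2,10] 12+38=50 <74 → l++
[3,10] 16+38=54 <74 → l++
[4,10] 19+38=57 <74 → l++
[5,10] 23+38=61 <74 → l++
[6,10] 24+38=62 <74 → l++
[7,10] 31+38=69 <74 → l++
[8,10] 32+38=70 <74 → l++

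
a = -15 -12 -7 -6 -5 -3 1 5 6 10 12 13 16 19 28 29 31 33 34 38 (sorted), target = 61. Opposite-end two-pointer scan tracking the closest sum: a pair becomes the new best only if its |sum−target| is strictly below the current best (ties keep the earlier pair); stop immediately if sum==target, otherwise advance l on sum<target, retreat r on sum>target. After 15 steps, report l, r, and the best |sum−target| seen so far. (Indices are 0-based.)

l=14, r=18, best |Δ|=4

[0,19] -15+38=23 d=38 * → l++
[1,19] -12+38=26 d=35 * → l++
[2,19] -7+38=31 d=30 * → l++
[3,19] -6+38=32 d=29 * → l++
[4,19] -5+38=33 d=28 * → l++
[5,19] -3+38=35 d=26 * → l++
[6,19] 1+38=39 d=22 * → l++
[7,19] 5+38=43 d=18 * → l++
[8,19] 6+38=44 d=17 * → l++
[9,19] 10+38=48 d=13 * → l++
[10,19] 12+38=50 d=11 * → l++
[11,19] 13+38=51 d=10 * → l++
[12,19] 16+38=54 d=7 * → l++
[13,19] 19+38=57 d=4 * → l++
[14,19] 28+38=66 d=5 → r--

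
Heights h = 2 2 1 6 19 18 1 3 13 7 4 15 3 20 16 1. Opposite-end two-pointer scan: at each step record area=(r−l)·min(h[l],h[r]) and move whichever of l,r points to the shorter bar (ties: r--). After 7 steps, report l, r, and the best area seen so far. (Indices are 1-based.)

[1,16] min(2,1)*15=15 best=15 * → r--
[1,15] min(2,16)*14=28 best=28 * → l++
[2,15] min(2,16)*13=26 best=28 → l++
[3,15] min(1,16)*12=12 best=28 → l++
[4,15] min(6,16)*11=66 best=66 * → l++
[5,15] min(19,16)*10=160 best=160 * → r--
[5,14] min(19,20)*9=171 best=171 * → l++

l=6, r=14, best area=171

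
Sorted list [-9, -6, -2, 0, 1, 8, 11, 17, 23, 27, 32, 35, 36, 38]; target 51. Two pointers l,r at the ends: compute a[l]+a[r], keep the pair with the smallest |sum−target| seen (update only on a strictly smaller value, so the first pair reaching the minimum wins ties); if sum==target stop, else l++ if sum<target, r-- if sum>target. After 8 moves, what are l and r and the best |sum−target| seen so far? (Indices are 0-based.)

l=7, r=12, best |Δ|=2

l=0 r=13: -9+38=29 d=22 *, l++
l=1 r=13: -6+38=32 d=19 *, l++
l=2 r=13: -2+38=36 d=15 *, l++
l=3 r=13: 0+38=38 d=13 *, l++
l=4 r=13: 1+38=39 d=12 *, l++
l=5 r=13: 8+38=46 d=5 *, l++
l=6 r=13: 11+38=49 d=2 *, l++
l=7 r=13: 17+38=55 d=4, r--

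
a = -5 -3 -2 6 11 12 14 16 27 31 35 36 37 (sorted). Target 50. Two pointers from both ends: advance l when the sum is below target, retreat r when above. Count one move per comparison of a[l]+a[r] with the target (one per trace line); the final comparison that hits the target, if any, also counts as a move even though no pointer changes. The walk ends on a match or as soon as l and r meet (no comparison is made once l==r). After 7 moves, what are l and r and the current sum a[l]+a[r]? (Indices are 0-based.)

l=0 r=12: -5+37=32 <50, l++
l=1 r=12: -3+37=34 <50, l++
l=2 r=12: -2+37=35 <50, l++
l=3 r=12: 6+37=43 <50, l++
l=4 r=12: 11+37=48 <50, l++
l=5 r=12: 12+37=49 <50, l++
l=6 r=12: 14+37=51 >50, r--

l=6, r=11, sum=50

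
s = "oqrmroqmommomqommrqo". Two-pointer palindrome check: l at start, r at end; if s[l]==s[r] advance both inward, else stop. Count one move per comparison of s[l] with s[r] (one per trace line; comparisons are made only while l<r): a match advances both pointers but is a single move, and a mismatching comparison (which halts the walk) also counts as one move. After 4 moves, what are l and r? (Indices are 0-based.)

l=4, r=15

l=0 r=19: 'o'=='o', l++,r--
l=1 r=18: 'q'=='q', l++,r--
l=2 r=17: 'r'=='r', l++,r--
l=3 r=16: 'm'=='m', l++,r--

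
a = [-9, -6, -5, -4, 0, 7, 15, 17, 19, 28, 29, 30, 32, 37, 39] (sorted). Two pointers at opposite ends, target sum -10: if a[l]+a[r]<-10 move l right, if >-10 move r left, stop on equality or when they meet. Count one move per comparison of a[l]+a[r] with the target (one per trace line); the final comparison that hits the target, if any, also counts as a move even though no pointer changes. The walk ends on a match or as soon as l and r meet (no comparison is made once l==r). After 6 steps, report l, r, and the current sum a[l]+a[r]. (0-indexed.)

[0,14] -9+39=30 >-10 → r--
[0,13] -9+37=28 >-10 → r--
[0,12] -9+32=23 >-10 → r--
[0,11] -9+30=21 >-10 → r--
[0,10] -9+29=20 >-10 → r--
[0,9] -9+28=19 >-10 → r--

l=0, r=8, sum=10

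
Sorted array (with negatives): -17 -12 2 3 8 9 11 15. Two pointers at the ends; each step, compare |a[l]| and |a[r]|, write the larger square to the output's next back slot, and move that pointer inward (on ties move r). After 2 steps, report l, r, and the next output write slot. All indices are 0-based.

l=0 r=7: |-17|>|15| out[7]=289, l++
l=1 r=7: |-12|<=|15| out[6]=225, r--

l=1, r=6, next write slot=5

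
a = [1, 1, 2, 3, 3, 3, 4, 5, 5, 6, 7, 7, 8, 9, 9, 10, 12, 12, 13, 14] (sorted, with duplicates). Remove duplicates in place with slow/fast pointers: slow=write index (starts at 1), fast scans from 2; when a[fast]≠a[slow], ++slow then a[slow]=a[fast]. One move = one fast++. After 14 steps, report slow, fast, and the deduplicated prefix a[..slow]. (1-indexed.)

slow=1 fast=2: a[fast]=1=a[slow] dup, fast++
slow=1 fast=3: a[fast]=2≠a[slow]=1 write a[2]=2, slow++,fast++
slow=2 fast=4: a[fast]=3≠a[slow]=2 write a[3]=3, slow++,fast++
slow=3 fast=5: a[fast]=3=a[slow] dup, fast++
slow=3 fast=6: a[fast]=3=a[slow] dup, fast++
slow=3 fast=7: a[fast]=4≠a[slow]=3 write a[4]=4, slow++,fast++
slow=4 fast=8: a[fast]=5≠a[slow]=4 write a[5]=5, slow++,fast++
slow=5 fast=9: a[fast]=5=a[slow] dup, fast++
slow=5 fast=10: a[fast]=6≠a[slow]=5 write a[6]=6, slow++,fast++
slow=6 fast=11: a[fast]=7≠a[slow]=6 write a[7]=7, slow++,fast++
slow=7 fast=12: a[fast]=7=a[slow] dup, fast++
slow=7 fast=13: a[fast]=8≠a[slow]=7 write a[8]=8, slow++,fast++
slow=8 fast=14: a[fast]=9≠a[slow]=8 write a[9]=9, slow++,fast++
slow=9 fast=15: a[fast]=9=a[slow] dup, fast++

slow=9, fast=16, prefix=[1, 2, 3, 4, 5, 6, 7, 8, 9]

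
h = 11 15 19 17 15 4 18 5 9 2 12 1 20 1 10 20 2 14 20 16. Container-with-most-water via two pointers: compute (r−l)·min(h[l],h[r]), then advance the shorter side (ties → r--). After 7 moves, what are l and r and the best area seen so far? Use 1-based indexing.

l=1 r=20: min(11,16)*19=209 best=209 *, l++
l=2 r=20: min(15,16)*18=270 best=270 *, l++
l=3 r=20: min(19,16)*17=272 best=272 *, r--
l=3 r=19: min(19,20)*16=304 best=304 *, l++
l=4 r=19: min(17,20)*15=255 best=304, l++
l=5 r=19: min(15,20)*14=210 best=304, l++
l=6 r=19: min(4,20)*13=52 best=304, l++

l=7, r=19, best area=304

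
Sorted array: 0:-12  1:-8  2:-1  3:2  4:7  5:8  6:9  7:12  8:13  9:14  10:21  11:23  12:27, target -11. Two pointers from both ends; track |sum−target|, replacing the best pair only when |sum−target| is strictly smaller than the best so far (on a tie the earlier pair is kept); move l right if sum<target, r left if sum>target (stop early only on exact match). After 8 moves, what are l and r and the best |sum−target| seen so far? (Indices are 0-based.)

l=0, r=4, best |Δ|=7

[0,12] -12+27=15 d=26 * → r--
[0,11] -12+23=11 d=22 * → r--
[0,10] -12+21=9 d=20 * → r--
[0,9] -12+14=2 d=13 * → r--
[0,8] -12+13=1 d=12 * → r--
[0,7] -12+12=0 d=11 * → r--
[0,6] -12+9=-3 d=8 * → r--
[0,5] -12+8=-4 d=7 * → r--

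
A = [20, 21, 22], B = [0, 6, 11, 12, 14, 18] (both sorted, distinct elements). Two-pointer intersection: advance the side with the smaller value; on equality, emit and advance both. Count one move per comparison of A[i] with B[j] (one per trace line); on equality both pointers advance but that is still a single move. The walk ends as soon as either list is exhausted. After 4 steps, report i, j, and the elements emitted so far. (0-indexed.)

i=0 j=0: 20>0, j++
i=0 j=1: 20>6, j++
i=0 j=2: 20>11, j++
i=0 j=3: 20>12, j++

i=0, j=4, emitted=[]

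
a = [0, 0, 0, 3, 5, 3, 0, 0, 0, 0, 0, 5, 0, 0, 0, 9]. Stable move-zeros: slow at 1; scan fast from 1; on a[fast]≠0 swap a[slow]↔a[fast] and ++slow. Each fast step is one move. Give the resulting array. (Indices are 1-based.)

slow=1 fast=1: a[fast]=0, fast++
slow=1 fast=2: a[fast]=0, fast++
slow=1 fast=3: a[fast]=0, fast++
slow=1 fast=4: a[fast]=3≠0 swap→a[1]=3, slow++,fast++
slow=2 fast=5: a[fast]=5≠0 swap→a[2]=5, slow++,fast++
slow=3 fast=6: a[fast]=3≠0 swap→a[3]=3, slow++,fast++
slow=4 fast=7: a[fast]=0, fast++
slow=4 fast=8: a[fast]=0, fast++
slow=4 fast=9: a[fast]=0, fast++
slow=4 fast=10: a[fast]=0, fast++
slow=4 fast=11: a[fast]=0, fast++
slow=4 fast=12: a[fast]=5≠0 swap→a[4]=5, slow++,fast++
slow=5 fast=13: a[fast]=0, fast++
slow=5 fast=14: a[fast]=0, fast++
slow=5 fast=15: a[fast]=0, fast++
slow=5 fast=16: a[fast]=9≠0 swap→a[5]=9, slow++,fast++

[3, 5, 3, 5, 9, 0, 0, 0, 0, 0, 0, 0, 0, 0, 0, 0]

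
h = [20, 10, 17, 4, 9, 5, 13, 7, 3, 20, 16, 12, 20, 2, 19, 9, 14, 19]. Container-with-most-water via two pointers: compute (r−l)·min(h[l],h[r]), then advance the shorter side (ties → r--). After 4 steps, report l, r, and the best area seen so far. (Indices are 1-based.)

l=1 r=18: min(20,19)*17=323 best=323 *, r--
l=1 r=17: min(20,14)*16=224 best=323, r--
l=1 r=16: min(20,9)*15=135 best=323, r--
l=1 r=15: min(20,19)*14=266 best=323, r--

l=1, r=14, best area=323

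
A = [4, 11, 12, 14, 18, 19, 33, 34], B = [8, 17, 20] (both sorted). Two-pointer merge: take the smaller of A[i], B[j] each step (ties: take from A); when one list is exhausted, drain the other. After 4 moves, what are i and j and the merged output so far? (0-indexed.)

i=3, j=1, merged so far=[4, 8, 11, 12]

i=0 j=0: A[i]=4<=B[j]=8 take 4, i++
i=1 j=0: A[i]=11>B[j]=8 take 8, j++
i=1 j=1: A[i]=11<=B[j]=17 take 11, i++
i=2 j=1: A[i]=12<=B[j]=17 take 12, i++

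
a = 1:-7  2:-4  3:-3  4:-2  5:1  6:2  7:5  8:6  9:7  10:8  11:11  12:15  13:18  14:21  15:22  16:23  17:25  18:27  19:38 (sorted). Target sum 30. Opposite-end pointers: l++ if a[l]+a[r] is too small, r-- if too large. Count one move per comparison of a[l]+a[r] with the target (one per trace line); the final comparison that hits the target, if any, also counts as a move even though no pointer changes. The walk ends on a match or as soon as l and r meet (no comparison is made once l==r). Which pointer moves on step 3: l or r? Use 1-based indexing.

l

[1,19] -7+38=31 >30 → r--
[1,18] -7+27=20 <30 → l++
[2,18] -4+27=23 <30 → l++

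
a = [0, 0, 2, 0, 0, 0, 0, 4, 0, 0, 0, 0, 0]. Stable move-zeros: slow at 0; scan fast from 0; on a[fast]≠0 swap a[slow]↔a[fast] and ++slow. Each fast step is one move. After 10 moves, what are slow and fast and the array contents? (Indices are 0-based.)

slow=2, fast=10, a=[2, 4, 0, 0, 0, 0, 0, 0, 0, 0, 0, 0, 0]

slow=0 fast=0: a[fast]=0, fast++
slow=0 fast=1: a[fast]=0, fast++
slow=0 fast=2: a[fast]=2≠0 swap→a[0]=2, slow++,fast++
slow=1 fast=3: a[fast]=0, fast++
slow=1 fast=4: a[fast]=0, fast++
slow=1 fast=5: a[fast]=0, fast++
slow=1 fast=6: a[fast]=0, fast++
slow=1 fast=7: a[fast]=4≠0 swap→a[1]=4, slow++,fast++
slow=2 fast=8: a[fast]=0, fast++
slow=2 fast=9: a[fast]=0, fast++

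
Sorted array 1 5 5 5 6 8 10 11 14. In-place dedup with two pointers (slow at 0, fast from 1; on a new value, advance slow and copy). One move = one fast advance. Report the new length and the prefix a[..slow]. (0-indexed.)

(s=0,f=1) a[fast]=5≠a[slow]=1 write a[1]=5 → slow++,fast++
(s=1,f=2) a[fast]=5=a[slow] dup → fast++
(s=1,f=3) a[fast]=5=a[slow] dup → fast++
(s=1,f=4) a[fast]=6≠a[slow]=5 write a[2]=6 → slow++,fast++
(s=2,f=5) a[fast]=8≠a[slow]=6 write a[3]=8 → slow++,fast++
(s=3,f=6) a[fast]=10≠a[slow]=8 write a[4]=10 → slow++,fast++
(s=4,f=7) a[fast]=11≠a[slow]=10 write a[5]=11 → slow++,fast++
(s=5,f=8) a[fast]=14≠a[slow]=11 write a[6]=14 → slow++,fast++

length 7; prefix = [1, 5, 6, 8, 10, 11, 14]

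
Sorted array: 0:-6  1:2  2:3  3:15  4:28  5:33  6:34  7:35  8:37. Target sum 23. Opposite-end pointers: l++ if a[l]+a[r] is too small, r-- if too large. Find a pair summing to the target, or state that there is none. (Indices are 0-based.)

no pair

l=0 r=8: -6+37=31 >23, r--
l=0 r=7: -6+35=29 >23, r--
l=0 r=6: -6+34=28 >23, r--
l=0 r=5: -6+33=27 >23, r--
l=0 r=4: -6+28=22 <23, l++
l=1 r=4: 2+28=30 >23, r--
l=1 r=3: 2+15=17 <23, l++
l=2 r=3: 3+15=18 <23, l++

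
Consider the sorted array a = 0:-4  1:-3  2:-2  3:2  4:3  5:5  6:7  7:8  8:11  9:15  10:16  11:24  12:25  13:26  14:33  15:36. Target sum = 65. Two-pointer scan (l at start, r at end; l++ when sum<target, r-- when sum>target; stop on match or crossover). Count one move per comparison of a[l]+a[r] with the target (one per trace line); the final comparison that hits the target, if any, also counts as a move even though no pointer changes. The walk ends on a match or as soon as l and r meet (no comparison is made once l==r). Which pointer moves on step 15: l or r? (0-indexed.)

r

l=0 r=15: -4+36=32 <65, l++
l=1 r=15: -3+36=33 <65, l++
l=2 r=15: -2+36=34 <65, l++
l=3 r=15: 2+36=38 <65, l++
l=4 r=15: 3+36=39 <65, l++
l=5 r=15: 5+36=41 <65, l++
l=6 r=15: 7+36=43 <65, l++
l=7 r=15: 8+36=44 <65, l++
l=8 r=15: 11+36=47 <65, l++
l=9 r=15: 15+36=51 <65, l++
l=10 r=15: 16+36=52 <65, l++
l=11 r=15: 24+36=60 <65, l++
l=12 r=15: 25+36=61 <65, l++
l=13 r=15: 26+36=62 <65, l++
l=14 r=15: 33+36=69 >65, r--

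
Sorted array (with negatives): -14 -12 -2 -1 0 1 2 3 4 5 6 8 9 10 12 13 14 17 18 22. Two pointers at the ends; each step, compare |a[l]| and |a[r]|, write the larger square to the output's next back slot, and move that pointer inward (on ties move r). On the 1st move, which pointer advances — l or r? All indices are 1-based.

l=1 r=20: |-14|<=|22| out[20]=484, r--

r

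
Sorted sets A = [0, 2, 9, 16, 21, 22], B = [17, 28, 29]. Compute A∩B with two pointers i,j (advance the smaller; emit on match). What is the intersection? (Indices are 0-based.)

intersection = []

[i=0,j=0] 0<17 → i++
[i=1,j=0] 2<17 → i++
[i=2,j=0] 9<17 → i++
[i=3,j=0] 16<17 → i++
[i=4,j=0] 21>17 → j++
[i=4,j=1] 21<28 → i++
[i=5,j=1] 22<28 → i++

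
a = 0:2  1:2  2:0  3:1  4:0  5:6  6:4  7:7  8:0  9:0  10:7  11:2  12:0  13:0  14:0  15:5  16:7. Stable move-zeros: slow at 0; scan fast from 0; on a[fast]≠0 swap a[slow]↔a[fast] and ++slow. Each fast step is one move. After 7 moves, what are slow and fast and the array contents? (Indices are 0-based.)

(s=0,f=0) a[fast]=2≠0 swap→a[0]=2 → slow++,fast++
(s=1,f=1) a[fast]=2≠0 swap→a[1]=2 → slow++,fast++
(s=2,f=2) a[fast]=0 → fast++
(s=2,f=3) a[fast]=1≠0 swap→a[2]=1 → slow++,fast++
(s=3,f=4) a[fast]=0 → fast++
(s=3,f=5) a[fast]=6≠0 swap→a[3]=6 → slow++,fast++
(s=4,f=6) a[fast]=4≠0 swap→a[4]=4 → slow++,fast++

slow=5, fast=7, a=[2, 2, 1, 6, 4, 0, 0, 7, 0, 0, 7, 2, 0, 0, 0, 5, 7]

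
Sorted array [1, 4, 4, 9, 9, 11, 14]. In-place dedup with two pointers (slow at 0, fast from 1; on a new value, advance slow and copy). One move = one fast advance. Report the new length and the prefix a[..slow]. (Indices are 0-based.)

(s=0,f=1) a[fast]=4≠a[slow]=1 write a[1]=4 → slow++,fast++
(s=1,f=2) a[fast]=4=a[slow] dup → fast++
(s=1,f=3) a[fast]=9≠a[slow]=4 write a[2]=9 → slow++,fast++
(s=2,f=4) a[fast]=9=a[slow] dup → fast++
(s=2,f=5) a[fast]=11≠a[slow]=9 write a[3]=11 → slow++,fast++
(s=3,f=6) a[fast]=14≠a[slow]=11 write a[4]=14 → slow++,fast++

length 5; prefix = [1, 4, 9, 11, 14]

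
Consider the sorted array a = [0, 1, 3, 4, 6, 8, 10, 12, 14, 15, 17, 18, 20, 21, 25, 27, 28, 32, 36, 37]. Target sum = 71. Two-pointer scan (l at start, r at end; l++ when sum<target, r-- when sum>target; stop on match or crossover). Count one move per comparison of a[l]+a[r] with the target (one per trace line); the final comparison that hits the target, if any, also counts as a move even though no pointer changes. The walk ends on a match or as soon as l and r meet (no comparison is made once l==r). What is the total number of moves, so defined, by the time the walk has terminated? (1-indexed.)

19 moves

[1,20] 0+37=37 <71 → l++
[2,20] 1+37=38 <71 → l++
[3,20] 3+37=40 <71 → l++
[4,20] 4+37=41 <71 → l++
[5,20] 6+37=43 <71 → l++
[6,20] 8+37=45 <71 → l++
[7,20] 10+37=47 <71 → l++
[8,20] 12+37=49 <71 → l++
[9,20] 14+37=51 <71 → l++
[10,20] 15+37=52 <71 → l++
[11,20] 17+37=54 <71 → l++
[12,20] 18+37=55 <71 → l++
[13,20] 20+37=57 <71 → l++
[14,20] 21+37=58 <71 → l++
[15,20] 25+37=62 <71 → l++
[16,20] 27+37=64 <71 → l++
[17,20] 28+37=65 <71 → l++
[18,20] 32+37=69 <71 → l++
[19,20] 36+37=73 >71 → r--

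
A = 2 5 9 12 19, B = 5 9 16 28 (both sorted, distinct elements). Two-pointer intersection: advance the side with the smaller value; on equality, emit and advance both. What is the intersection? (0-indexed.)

intersection = [5, 9]

[i=0,j=0] 2<5 → i++
[i=1,j=0] 5==5 emit → i++,j++
[i=2,j=1] 9==9 emit → i++,j++
[i=3,j=2] 12<16 → i++
[i=4,j=2] 19>16 → j++
[i=4,j=3] 19<28 → i++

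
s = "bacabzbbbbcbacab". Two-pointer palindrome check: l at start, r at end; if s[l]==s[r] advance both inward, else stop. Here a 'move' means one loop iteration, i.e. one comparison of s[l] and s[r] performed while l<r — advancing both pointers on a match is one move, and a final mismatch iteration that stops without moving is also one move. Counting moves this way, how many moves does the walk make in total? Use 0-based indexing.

[0,15] 'b'=='b' → l++,r--
[1,14] 'a'=='a' → l++,r--
[2,13] 'c'=='c' → l++,r--
[3,12] 'a'=='a' → l++,r--
[4,11] 'b'=='b' → l++,r--
[5,10] 'z'!='c' → stop

6 moves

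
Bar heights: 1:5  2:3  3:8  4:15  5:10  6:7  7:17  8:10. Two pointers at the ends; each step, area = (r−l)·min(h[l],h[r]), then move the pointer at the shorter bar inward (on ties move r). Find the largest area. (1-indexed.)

max area = 45

[1,8] min(5,10)*7=35 best=35 * → l++
[2,8] min(3,10)*6=18 best=35 → l++
[3,8] min(8,10)*5=40 best=40 * → l++
[4,8] min(15,10)*4=40 best=40 → r--
[4,7] min(15,17)*3=45 best=45 * → l++
[5,7] min(10,17)*2=20 best=45 → l++
[6,7] min(7,17)*1=7 best=45 → l++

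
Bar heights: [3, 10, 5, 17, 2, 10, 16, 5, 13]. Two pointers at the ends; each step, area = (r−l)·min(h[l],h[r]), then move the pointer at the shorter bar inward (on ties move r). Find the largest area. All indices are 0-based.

[0,8] min(3,13)*8=24 best=24 * → l++
[1,8] min(10,13)*7=70 best=70 * → l++
[2,8] min(5,13)*6=30 best=70 → l++
[3,8] min(17,13)*5=65 best=70 → r--
[3,7] min(17,5)*4=20 best=70 → r--
[3,6] min(17,16)*3=48 best=70 → r--
[3,5] min(17,10)*2=20 best=70 → r--
[3,4] min(17,2)*1=2 best=70 → r--

max area = 70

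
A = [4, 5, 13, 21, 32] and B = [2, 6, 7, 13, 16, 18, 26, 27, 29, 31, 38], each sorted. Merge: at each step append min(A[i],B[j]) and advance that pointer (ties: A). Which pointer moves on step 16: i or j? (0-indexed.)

j

[i=0,j=0] A[i]=4>B[j]=2 take 2 → j++
[i=0,j=1] A[i]=4<=B[j]=6 take 4 → i++
[i=1,j=1] A[i]=5<=B[j]=6 take 5 → i++
[i=2,j=1] A[i]=13>B[j]=6 take 6 → j++
[i=2,j=2] A[i]=13>B[j]=7 take 7 → j++
[i=2,j=3] A[i]=13<=B[j]=13 take 13 → i++
[i=3,j=3] A[i]=21>B[j]=13 take 13 → j++
[i=3,j=4] A[i]=21>B[j]=16 take 16 → j++
[i=3,j=5] A[i]=21>B[j]=18 take 18 → j++
[i=3,j=6] A[i]=21<=B[j]=26 take 21 → i++
[i=4,j=6] A[i]=32>B[j]=26 take 26 → j++
[i=4,j=7] A[i]=32>B[j]=27 take 27 → j++
[i=4,j=8] A[i]=32>B[j]=29 take 29 → j++
[i=4,j=9] A[i]=32>B[j]=31 take 31 → j++
[i=4,j=10] A[i]=32<=B[j]=38 take 32 → i++
[i=5,j=10] A done, take B[j]=38 → j++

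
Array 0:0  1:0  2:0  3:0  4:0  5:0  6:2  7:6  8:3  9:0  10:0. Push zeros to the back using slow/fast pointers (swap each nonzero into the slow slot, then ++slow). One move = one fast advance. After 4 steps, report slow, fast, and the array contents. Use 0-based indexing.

(s=0,f=0) a[fast]=0 → fast++
(s=0,f=1) a[fast]=0 → fast++
(s=0,f=2) a[fast]=0 → fast++
(s=0,f=3) a[fast]=0 → fast++

slow=0, fast=4, a=[0, 0, 0, 0, 0, 0, 2, 6, 3, 0, 0]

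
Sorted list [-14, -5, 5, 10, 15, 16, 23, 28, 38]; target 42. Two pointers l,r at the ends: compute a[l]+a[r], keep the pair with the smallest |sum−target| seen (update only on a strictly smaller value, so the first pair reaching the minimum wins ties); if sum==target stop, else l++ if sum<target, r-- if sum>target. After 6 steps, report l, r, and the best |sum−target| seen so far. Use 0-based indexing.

l=4, r=6, best |Δ|=1

l=0 r=8: -14+38=24 d=18 *, l++
l=1 r=8: -5+38=33 d=9 *, l++
l=2 r=8: 5+38=43 d=1 *, r--
l=2 r=7: 5+28=33 d=9, l++
l=3 r=7: 10+28=38 d=4, l++
l=4 r=7: 15+28=43 d=1, r--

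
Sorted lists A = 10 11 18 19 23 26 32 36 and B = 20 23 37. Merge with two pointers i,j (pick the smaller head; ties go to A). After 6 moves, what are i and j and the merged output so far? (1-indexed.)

[i=1,j=1] A[i]=10<=B[j]=20 take 10 → i++
[i=2,j=1] A[i]=11<=B[j]=20 take 11 → i++
[i=3,j=1] A[i]=18<=B[j]=20 take 18 → i++
[i=4,j=1] A[i]=19<=B[j]=20 take 19 → i++
[i=5,j=1] A[i]=23>B[j]=20 take 20 → j++
[i=5,j=2] A[i]=23<=B[j]=23 take 23 → i++

i=6, j=2, merged so far=[10, 11, 18, 19, 20, 23]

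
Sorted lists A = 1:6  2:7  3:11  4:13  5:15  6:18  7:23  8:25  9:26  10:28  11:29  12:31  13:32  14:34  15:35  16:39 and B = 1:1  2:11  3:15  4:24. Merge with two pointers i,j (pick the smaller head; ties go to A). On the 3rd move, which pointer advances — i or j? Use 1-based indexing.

[i=1,j=1] A[i]=6>B[j]=1 take 1 → j++
[i=1,j=2] A[i]=6<=B[j]=11 take 6 → i++
[i=2,j=2] A[i]=7<=B[j]=11 take 7 → i++

i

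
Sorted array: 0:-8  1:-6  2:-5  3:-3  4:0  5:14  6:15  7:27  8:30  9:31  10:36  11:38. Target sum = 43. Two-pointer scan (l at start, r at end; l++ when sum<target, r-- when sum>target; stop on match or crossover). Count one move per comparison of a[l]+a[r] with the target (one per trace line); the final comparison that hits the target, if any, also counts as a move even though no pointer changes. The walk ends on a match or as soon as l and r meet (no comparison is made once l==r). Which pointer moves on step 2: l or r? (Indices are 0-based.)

l=0 r=11: -8+38=30 <43, l++
l=1 r=11: -6+38=32 <43, l++

l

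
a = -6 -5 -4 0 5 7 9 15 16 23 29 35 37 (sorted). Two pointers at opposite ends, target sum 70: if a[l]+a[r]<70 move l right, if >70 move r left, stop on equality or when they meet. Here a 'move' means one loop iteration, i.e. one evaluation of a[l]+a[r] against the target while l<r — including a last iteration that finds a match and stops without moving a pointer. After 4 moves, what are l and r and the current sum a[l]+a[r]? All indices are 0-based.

l=4, r=12, sum=42

[0,12] -6+37=31 <70 → l++
[1,12] -5+37=32 <70 → l++
[2,12] -4+37=33 <70 → l++
[3,12] 0+37=37 <70 → l++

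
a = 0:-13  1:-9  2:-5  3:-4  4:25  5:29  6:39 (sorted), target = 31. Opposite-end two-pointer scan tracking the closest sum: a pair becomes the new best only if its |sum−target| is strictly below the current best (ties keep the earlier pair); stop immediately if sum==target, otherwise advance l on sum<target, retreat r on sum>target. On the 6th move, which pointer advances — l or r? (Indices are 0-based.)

r

[0,6] -13+39=26 d=5 * → l++
[1,6] -9+39=30 d=1 * → l++
[2,6] -5+39=34 d=3 → r--
[2,5] -5+29=24 d=7 → l++
[3,5] -4+29=25 d=6 → l++
[4,5] 25+29=54 d=23 → r--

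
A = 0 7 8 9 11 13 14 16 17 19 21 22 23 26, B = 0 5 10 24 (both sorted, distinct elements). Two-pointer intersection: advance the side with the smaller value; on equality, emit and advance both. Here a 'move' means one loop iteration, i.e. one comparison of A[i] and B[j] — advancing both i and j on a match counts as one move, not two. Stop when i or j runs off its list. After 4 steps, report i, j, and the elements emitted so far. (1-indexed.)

i=4, j=3, emitted=[0]

i=1 j=1: 0==0 emit, i++,j++
i=2 j=2: 7>5, j++
i=2 j=3: 7<10, i++
i=3 j=3: 8<10, i++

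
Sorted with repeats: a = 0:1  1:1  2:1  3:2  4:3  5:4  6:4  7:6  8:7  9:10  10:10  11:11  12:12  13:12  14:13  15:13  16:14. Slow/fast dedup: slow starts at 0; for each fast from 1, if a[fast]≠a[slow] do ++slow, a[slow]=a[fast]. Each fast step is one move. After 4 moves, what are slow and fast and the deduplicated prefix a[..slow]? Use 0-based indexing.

slow=2, fast=5, prefix=[1, 2, 3]

slow=0 fast=1: a[fast]=1=a[slow] dup, fast++
slow=0 fast=2: a[fast]=1=a[slow] dup, fast++
slow=0 fast=3: a[fast]=2≠a[slow]=1 write a[1]=2, slow++,fast++
slow=1 fast=4: a[fast]=3≠a[slow]=2 write a[2]=3, slow++,fast++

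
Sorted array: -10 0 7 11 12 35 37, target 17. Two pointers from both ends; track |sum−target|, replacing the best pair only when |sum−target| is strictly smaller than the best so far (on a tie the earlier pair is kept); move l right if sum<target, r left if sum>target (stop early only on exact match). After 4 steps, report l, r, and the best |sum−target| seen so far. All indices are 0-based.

l=0 r=6: -10+37=27 d=10 *, r--
l=0 r=5: -10+35=25 d=8 *, r--
l=0 r=4: -10+12=2 d=15, l++
l=1 r=4: 0+12=12 d=5 *, l++

l=2, r=4, best |Δ|=5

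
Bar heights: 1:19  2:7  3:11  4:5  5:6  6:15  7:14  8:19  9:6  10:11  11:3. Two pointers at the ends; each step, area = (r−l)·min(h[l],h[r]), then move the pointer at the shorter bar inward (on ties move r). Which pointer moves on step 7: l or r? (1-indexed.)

r

l=1 r=11: min(19,3)*10=30 best=30 *, r--
l=1 r=10: min(19,11)*9=99 best=99 *, r--
l=1 r=9: min(19,6)*8=48 best=99, r--
l=1 r=8: min(19,19)*7=133 best=133 *, r--
l=1 r=7: min(19,14)*6=84 best=133, r--
l=1 r=6: min(19,15)*5=75 best=133, r--
l=1 r=5: min(19,6)*4=24 best=133, r--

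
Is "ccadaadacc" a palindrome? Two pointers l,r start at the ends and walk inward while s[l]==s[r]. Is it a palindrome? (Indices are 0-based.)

l=0 r=9: 'c'=='c', l++,r--
l=1 r=8: 'c'=='c', l++,r--
l=2 r=7: 'a'=='a', l++,r--
l=3 r=6: 'd'=='d', l++,r--
l=4 r=5: 'a'=='a', l++,r--

palindrome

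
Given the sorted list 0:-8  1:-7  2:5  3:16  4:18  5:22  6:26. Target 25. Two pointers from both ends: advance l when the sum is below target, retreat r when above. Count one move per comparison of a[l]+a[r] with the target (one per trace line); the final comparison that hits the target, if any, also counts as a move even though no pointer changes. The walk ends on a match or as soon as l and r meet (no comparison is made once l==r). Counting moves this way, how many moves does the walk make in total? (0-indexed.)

[0,6] -8+26=18 <25 → l++
[1,6] -7+26=19 <25 → l++
[2,6] 5+26=31 >25 → r--
[2,5] 5+22=27 >25 → r--
[2,4] 5+18=23 <25 → l++
[3,4] 16+18=34 >25 → r--

6 moves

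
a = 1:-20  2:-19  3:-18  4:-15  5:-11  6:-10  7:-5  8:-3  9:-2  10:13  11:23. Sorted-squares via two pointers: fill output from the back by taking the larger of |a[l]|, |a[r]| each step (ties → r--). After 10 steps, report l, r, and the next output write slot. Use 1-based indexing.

l=9, r=9, next write slot=1

[1,11] |-20|<=|23| out[11]=529 → r--
[1,10] |-20|>|13| out[10]=400 → l++
[2,10] |-19|>|13| out[9]=361 → l++
[3,10] |-18|>|13| out[8]=324 → l++
[4,10] |-15|>|13| out[7]=225 → l++
[5,10] |-11|<=|13| out[6]=169 → r--
[5,9] |-11|>|-2| out[5]=121 → l++
[6,9] |-10|>|-2| out[4]=100 → l++
[7,9] |-5|>|-2| out[3]=25 → l++
[8,9] |-3|>|-2| out[2]=9 → l++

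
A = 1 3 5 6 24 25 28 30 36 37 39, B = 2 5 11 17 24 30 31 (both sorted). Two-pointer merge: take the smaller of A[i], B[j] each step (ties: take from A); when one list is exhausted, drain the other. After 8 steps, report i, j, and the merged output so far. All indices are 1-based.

i=5, j=5, merged so far=[1, 2, 3, 5, 5, 6, 11, 17]

[i=1,j=1] A[i]=1<=B[j]=2 take 1 → i++
[i=2,j=1] A[i]=3>B[j]=2 take 2 → j++
[i=2,j=2] A[i]=3<=B[j]=5 take 3 → i++
[i=3,j=2] A[i]=5<=B[j]=5 take 5 → i++
[i=4,j=2] A[i]=6>B[j]=5 take 5 → j++
[i=4,j=3] A[i]=6<=B[j]=11 take 6 → i++
[i=5,j=3] A[i]=24>B[j]=11 take 11 → j++
[i=5,j=4] A[i]=24>B[j]=17 take 17 → j++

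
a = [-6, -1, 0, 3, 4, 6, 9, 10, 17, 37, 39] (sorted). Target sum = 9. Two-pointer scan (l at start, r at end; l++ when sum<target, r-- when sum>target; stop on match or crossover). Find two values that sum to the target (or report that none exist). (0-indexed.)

l=0 r=10: -6+39=33 >9, r--
l=0 r=9: -6+37=31 >9, r--
l=0 r=8: -6+17=11 >9, r--
l=0 r=7: -6+10=4 <9, l++
l=1 r=7: -1+10=9, found

(-1, 10)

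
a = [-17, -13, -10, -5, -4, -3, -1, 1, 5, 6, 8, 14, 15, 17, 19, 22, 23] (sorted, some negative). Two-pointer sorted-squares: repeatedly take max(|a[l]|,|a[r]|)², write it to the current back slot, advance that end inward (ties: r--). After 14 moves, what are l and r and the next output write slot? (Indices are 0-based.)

l=0 r=16: |-17|<=|23| out[16]=529, r--
l=0 r=15: |-17|<=|22| out[15]=484, r--
l=0 r=14: |-17|<=|19| out[14]=361, r--
l=0 r=13: |-17|<=|17| out[13]=289, r--
l=0 r=12: |-17|>|15| out[12]=289, l++
l=1 r=12: |-13|<=|15| out[11]=225, r--
l=1 r=11: |-13|<=|14| out[10]=196, r--
l=1 r=10: |-13|>|8| out[9]=169, l++
l=2 r=10: |-10|>|8| out[8]=100, l++
l=3 r=10: |-5|<=|8| out[7]=64, r--
l=3 r=9: |-5|<=|6| out[6]=36, r--
l=3 r=8: |-5|<=|5| out[5]=25, r--
l=3 r=7: |-5|>|1| out[4]=25, l++
l=4 r=7: |-4|>|1| out[3]=16, l++

l=5, r=7, next write slot=2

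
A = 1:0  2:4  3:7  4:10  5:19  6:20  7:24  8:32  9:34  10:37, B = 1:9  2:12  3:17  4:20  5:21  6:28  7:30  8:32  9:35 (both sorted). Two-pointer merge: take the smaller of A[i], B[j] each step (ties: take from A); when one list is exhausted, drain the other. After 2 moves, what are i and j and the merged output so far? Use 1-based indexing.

i=3, j=1, merged so far=[0, 4]

i=1 j=1: A[i]=0<=B[j]=9 take 0, i++
i=2 j=1: A[i]=4<=B[j]=9 take 4, i++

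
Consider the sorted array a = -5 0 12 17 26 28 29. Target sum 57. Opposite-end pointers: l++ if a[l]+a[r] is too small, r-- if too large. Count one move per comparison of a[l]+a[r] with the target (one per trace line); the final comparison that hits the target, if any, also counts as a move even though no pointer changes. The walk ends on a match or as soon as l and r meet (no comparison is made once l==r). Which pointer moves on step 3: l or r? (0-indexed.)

[0,6] -5+29=24 <57 → l++
[1,6] 0+29=29 <57 → l++
[2,6] 12+29=41 <57 → l++

l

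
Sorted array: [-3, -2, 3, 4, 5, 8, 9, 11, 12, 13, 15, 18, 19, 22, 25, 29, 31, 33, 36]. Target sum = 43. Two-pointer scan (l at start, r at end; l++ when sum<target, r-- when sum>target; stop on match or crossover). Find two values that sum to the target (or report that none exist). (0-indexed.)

l=0 r=18: -3+36=33 <43, l++
l=1 r=18: -2+36=34 <43, l++
l=2 r=18: 3+36=39 <43, l++
l=3 r=18: 4+36=40 <43, l++
l=4 r=18: 5+36=41 <43, l++
l=5 r=18: 8+36=44 >43, r--
l=5 r=17: 8+33=41 <43, l++
l=6 r=17: 9+33=42 <43, l++
l=7 r=17: 11+33=44 >43, r--
l=7 r=16: 11+31=42 <43, l++
l=8 r=16: 12+31=43, found

(12, 31)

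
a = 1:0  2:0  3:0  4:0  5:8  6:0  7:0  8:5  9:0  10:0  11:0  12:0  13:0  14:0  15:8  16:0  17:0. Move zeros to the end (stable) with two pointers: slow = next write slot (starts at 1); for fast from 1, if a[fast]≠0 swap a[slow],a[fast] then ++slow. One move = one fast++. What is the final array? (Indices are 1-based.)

[8, 5, 8, 0, 0, 0, 0, 0, 0, 0, 0, 0, 0, 0, 0, 0, 0]

slow=1 fast=1: a[fast]=0, fast++
slow=1 fast=2: a[fast]=0, fast++
slow=1 fast=3: a[fast]=0, fast++
slow=1 fast=4: a[fast]=0, fast++
slow=1 fast=5: a[fast]=8≠0 swap→a[1]=8, slow++,fast++
slow=2 fast=6: a[fast]=0, fast++
slow=2 fast=7: a[fast]=0, fast++
slow=2 fast=8: a[fast]=5≠0 swap→a[2]=5, slow++,fast++
slow=3 fast=9: a[fast]=0, fast++
slow=3 fast=10: a[fast]=0, fast++
slow=3 fast=11: a[fast]=0, fast++
slow=3 fast=12: a[fast]=0, fast++
slow=3 fast=13: a[fast]=0, fast++
slow=3 fast=14: a[fast]=0, fast++
slow=3 fast=15: a[fast]=8≠0 swap→a[3]=8, slow++,fast++
slow=4 fast=16: a[fast]=0, fast++
slow=4 fast=17: a[fast]=0, fast++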